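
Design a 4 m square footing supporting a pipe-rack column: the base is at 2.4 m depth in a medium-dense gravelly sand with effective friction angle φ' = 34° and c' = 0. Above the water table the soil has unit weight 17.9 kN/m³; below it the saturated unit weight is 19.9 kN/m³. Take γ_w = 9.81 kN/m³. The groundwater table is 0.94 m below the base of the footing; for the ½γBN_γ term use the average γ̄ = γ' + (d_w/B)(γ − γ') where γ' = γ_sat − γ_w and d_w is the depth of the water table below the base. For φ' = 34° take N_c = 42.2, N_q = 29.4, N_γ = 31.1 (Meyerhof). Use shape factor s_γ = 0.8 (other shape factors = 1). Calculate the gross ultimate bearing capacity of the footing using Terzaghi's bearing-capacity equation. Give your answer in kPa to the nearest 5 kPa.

q_ult ≈ 1855 kPa

q = γ·D_f = 17.9 × 2.4 = 42.96 kPa.
γ' = 10.09 kN/m³; averaging over the depth B below the base, γ̄ = γ' + (d_w/B)(γ − γ') = 11.925 kN/m³.
q·N_q = 42.96 × 29.4 = 1263 kPa
0.5·γ·B·N_γ·s_γ = 0.5 × 11.925 × 4 × 31.1 × 0.8 = 593.41 kPa
q_ult = 1263 + 593.41 = 1856.4 kPa.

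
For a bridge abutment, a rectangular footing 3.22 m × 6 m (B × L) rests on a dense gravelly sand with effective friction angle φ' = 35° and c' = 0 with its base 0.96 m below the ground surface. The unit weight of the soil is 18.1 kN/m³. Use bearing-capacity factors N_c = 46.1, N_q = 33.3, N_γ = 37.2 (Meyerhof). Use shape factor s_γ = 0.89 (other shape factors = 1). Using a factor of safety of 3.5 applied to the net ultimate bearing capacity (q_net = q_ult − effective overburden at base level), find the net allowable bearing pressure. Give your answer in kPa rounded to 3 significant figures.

Effective surcharge at the founding depth q = γ·D_f = 18.1 × 0.96 = 17.376 kPa.
q_ult = q·N_q + 0.5·γ·B·N_γ·s_γ
     = 17.376 × 33.3 + 0.5 × 18.1 × 3.22 × 37.2 × 0.89
     = 578.62 + 964.8 = 1543.4 kPa.
Net ultimate: q_net = 1543.4 − 17.376 = 1526 kPa.
q_all(net) = 1526 / 3.5 = 436.01 kPa.

q_all(net) ≈ 436 kPa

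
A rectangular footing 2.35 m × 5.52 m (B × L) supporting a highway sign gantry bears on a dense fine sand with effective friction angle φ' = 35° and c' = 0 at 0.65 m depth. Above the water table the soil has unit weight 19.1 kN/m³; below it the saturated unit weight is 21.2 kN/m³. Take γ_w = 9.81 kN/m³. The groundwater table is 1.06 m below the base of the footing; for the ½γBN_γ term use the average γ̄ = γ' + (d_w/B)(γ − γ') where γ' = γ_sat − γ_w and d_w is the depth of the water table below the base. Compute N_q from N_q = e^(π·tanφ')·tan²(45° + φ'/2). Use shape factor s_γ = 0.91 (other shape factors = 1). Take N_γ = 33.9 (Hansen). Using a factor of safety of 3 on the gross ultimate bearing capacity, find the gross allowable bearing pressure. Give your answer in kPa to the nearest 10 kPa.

N_q = e^(π·tan35°)·tan²(62.5°) = 33.3.
q = γ·D_f = 19.1 × 0.65 = 12.415 kPa.
γ' = 11.39 kN/m³; averaging over the depth B below the base, γ̄ = γ' + (d_w/B)(γ − γ') = 14.868 kN/m³.
q·N_q = 12.415 × 33.296 = 413.37 kPa
0.5·γ·B·N_γ·s_γ = 0.5 × 14.868 × 2.35 × 33.9 × 0.91 = 538.92 kPa
q_ult = 413.37 + 538.92 = 952.29 kPa.
q_all = 952.29 / 3 = 317.43 kPa.

q_all ≈ 320 kPa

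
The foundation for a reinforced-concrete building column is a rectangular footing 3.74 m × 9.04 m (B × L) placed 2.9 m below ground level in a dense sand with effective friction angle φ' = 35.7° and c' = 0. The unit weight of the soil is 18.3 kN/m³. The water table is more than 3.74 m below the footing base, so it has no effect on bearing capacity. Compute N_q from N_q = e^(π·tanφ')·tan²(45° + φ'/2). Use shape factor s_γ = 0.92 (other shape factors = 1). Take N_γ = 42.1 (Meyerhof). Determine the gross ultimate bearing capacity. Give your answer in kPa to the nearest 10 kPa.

tan35.7° = 0.7186, so N_q = e^(π×0.7186)·tan²(62.85°) = 9.559 × 3.802 = 36.35.
Overburden at base level: q = 18.3 × 2.9 = 53.07 kPa.
Surcharge term q·N_q = 53.07 × 36.346 = 1928.9 kPa; self-weight term 0.5·γ·B·N_γ·s_γ = 0.5 × 18.3 × 3.74 × 42.1 × 0.92 = 1325.4 kPa.
q_ult = 1928.9 + 1325.4 = 3254.4 kPa.

q_ult ≈ 3250 kPa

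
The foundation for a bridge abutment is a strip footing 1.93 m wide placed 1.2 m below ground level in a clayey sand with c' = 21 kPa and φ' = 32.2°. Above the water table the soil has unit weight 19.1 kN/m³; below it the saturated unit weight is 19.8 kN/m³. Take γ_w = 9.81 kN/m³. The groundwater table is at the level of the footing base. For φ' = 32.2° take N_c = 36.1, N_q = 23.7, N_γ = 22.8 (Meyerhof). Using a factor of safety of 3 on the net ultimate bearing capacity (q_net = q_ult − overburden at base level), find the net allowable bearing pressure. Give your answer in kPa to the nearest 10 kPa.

Overburden at base level: q = 19.1 × 1.2 = 22.92 kPa.
Below the base the soil is submerged, so the ½γBN_γ term uses γ' = 19.8 − 9.81 = 9.99 kN/m³.
Cohesion term c·N_c = 21 × 36.1 = 758.1 kPa; surcharge term q·N_q = 22.92 × 23.7 = 543.2 kPa; self-weight term 0.5·γ·B·N_γ = 0.5 × 9.99 × 1.93 × 22.8 = 219.8 kPa.
q_ult = 758.1 + 543.2 + 219.8 = 1521.1 kPa.
q_net = 1521.1 − 22.92 = 1498.2 kPa.
q_all(net) = 1498.2 / 3 = 499.39 kPa.

q_all(net) ≈ 500 kPa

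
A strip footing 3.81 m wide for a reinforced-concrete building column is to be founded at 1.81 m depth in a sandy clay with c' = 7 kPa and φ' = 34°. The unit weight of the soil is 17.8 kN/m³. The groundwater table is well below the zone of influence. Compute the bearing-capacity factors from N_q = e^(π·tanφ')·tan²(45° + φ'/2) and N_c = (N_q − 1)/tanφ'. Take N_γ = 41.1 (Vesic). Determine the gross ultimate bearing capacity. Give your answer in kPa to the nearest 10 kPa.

q_ult ≈ 2640 kPa

tan34° = 0.6745, so N_q = e^(π×0.6745)·tan²(62°) = 8.323 × 3.537 = 29.44.
N_c = (29.44 − 1)/tan34° = 42.16.
Overburden at base level: q = 17.8 × 1.81 = 32.218 kPa.
Cohesion term c·N_c = 7 × 42.164 = 295.15 kPa; surcharge term q·N_q = 32.218 × 29.44 = 948.49 kPa; self-weight term 0.5·γ·B·N_γ = 0.5 × 17.8 × 3.81 × 41.1 = 1393.7 kPa.
q_ult = 295.15 + 948.49 + 1393.7 = 2637.3 kPa.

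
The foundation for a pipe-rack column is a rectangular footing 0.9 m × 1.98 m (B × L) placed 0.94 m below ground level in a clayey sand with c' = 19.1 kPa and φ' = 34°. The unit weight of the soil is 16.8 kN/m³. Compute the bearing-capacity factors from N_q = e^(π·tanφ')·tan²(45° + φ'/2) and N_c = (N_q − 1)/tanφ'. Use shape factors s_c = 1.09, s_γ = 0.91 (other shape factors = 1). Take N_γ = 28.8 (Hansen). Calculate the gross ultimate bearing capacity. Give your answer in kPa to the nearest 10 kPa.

q_ult ≈ 1540 kPa

tan34° = 0.6745, so N_q = e^(π×0.6745)·tan²(62°) = 8.323 × 3.537 = 29.44.
N_c = (29.44 − 1)/tan34° = 42.16.
Overburden at base level: q = 16.8 × 0.94 = 15.792 kPa.
Cohesion term c·N_c·s_c = 19.1 × 42.164 × 1.09 = 877.81 kPa; surcharge term q·N_q = 15.792 × 29.44 = 464.91 kPa; self-weight term 0.5·γ·B·N_γ·s_γ = 0.5 × 16.8 × 0.9 × 28.8 × 0.91 = 198.13 kPa.
q_ult = 877.81 + 464.91 + 198.13 = 1540.9 kPa.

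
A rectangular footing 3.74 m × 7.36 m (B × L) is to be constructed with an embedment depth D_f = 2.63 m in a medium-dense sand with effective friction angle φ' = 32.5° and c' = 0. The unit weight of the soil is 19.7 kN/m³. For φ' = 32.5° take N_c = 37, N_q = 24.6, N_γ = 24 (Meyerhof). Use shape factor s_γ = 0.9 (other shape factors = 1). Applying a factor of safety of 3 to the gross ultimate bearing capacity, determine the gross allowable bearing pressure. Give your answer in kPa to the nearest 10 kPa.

q_all ≈ 690 kPa

q = γ·D_f = 19.7 × 2.63 = 51.811 kPa.
q·N_q = 51.811 × 24.6 = 1274.6 kPa
0.5·γ·B·N_γ·s_γ = 0.5 × 19.7 × 3.74 × 24 × 0.9 = 795.72 kPa
q_ult = 1274.6 + 795.72 = 2070.3 kPa.
q_all = q_ult / FS = 2070.3 / 3 = 690.09 kPa.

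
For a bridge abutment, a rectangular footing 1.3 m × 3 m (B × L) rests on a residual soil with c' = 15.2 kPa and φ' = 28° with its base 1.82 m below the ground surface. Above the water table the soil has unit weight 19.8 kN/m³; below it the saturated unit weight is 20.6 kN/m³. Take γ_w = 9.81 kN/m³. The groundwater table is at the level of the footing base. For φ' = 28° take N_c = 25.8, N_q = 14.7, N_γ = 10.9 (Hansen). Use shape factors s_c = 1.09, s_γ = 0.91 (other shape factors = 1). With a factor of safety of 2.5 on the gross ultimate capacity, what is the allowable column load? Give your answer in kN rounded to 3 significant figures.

Effective surcharge at the founding depth q = γ·D_f = 19.8 × 1.82 = 36.036 kPa.
The water table coincides with the base, so in the self-weight term γ → γ' = 10.79 kN/m³.
q_ult = c·N_c·s_c + q·N_q + 0.5·γ·B·N_γ·s_γ
     = 15.2 × 25.8 × 1.09 + 36.036 × 14.7 + 0.5 × 10.79 × 1.3 × 10.9 × 0.91
     = 427.45 + 529.73 + 69.567 = 1026.8 kPa.
Gross allowable pressure q_all = 1026.8 / 2.5 = 410.7 kPa.
Footing area = 3.9 m², so allowable column load = 410.7 × 3.9 = 1601.7 kN.

P_all ≈ 1600 kN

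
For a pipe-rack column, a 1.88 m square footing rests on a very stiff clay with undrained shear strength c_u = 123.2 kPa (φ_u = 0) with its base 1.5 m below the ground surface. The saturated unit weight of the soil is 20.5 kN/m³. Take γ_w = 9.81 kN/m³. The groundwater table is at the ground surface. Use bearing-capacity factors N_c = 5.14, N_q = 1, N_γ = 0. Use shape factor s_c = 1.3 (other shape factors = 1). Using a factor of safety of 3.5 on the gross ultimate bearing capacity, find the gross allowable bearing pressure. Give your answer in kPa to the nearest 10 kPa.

q_all ≈ 240 kPa

γ' = 20.5 − 9.81 = 10.69 kN/m³ (submerged throughout). q = 10.69 × 1.5 = 16.035 kPa.
c·N_c·s_c = 123.2 × 5.14 × 1.3 = 823.22 kPa
q·N_q = 16.035 × 1 = 16.035 kPa
q_ult = 823.22 + 16.035 = 839.26 kPa.
q_all = 839.26 / 3.5 = 239.79 kPa.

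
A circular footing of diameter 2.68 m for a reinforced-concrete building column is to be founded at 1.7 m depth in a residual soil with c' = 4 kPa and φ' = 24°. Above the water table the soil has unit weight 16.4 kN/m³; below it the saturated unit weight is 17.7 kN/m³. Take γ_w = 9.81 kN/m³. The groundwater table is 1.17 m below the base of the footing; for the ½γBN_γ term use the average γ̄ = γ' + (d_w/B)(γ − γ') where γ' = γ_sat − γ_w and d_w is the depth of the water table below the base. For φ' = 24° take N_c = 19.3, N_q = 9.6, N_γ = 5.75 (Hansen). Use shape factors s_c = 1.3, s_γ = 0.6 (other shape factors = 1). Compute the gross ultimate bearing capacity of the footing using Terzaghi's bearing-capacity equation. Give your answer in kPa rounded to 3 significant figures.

q_ult ≈ 422 kPa

q = γ·D_f = 16.4 × 1.7 = 27.88 kPa.
γ' = 7.89 kN/m³; averaging over the depth B below the base, γ̄ = γ' + (d_w/B)(γ − γ') = 11.605 kN/m³.
c·N_c·s_c = 4 × 19.3 × 1.3 = 100.36 kPa
q·N_q = 27.88 × 9.6 = 267.65 kPa
0.5·γ·B·N_γ·s_γ = 0.5 × 11.605 × 2.68 × 5.75 × 0.6 = 53.651 kPa
q_ult = 100.36 + 267.65 + 53.651 = 421.66 kPa.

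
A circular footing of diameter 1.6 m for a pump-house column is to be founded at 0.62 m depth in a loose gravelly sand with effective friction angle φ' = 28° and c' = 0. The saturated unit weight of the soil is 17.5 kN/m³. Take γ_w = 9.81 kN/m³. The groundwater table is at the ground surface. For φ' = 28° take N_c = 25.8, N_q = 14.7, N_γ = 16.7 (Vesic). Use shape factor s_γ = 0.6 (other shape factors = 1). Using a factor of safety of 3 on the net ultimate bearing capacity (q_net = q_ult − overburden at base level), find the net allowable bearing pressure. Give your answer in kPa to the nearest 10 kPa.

With the water table at the surface the whole profile is submerged: γ' = 17.5 − 9.81 = 7.69 kN/m³, so q = γ'·D_f = 4.7678 kPa; the same γ' applies in the ½γBN_γ term.
q_ult = q·N_q + 0.5·γ·B·N_γ·s_γ
     = 4.7678 × 14.7 + 0.5 × 7.69 × 1.6 × 16.7 × 0.6
     = 70.087 + 61.643 = 131.73 kPa.
q_net = 131.73 − 4.7678 = 126.96 kPa.
q_all(net) = 126.96 / 3 = 42.321 kPa.

q_all(net) ≈ 40 kPa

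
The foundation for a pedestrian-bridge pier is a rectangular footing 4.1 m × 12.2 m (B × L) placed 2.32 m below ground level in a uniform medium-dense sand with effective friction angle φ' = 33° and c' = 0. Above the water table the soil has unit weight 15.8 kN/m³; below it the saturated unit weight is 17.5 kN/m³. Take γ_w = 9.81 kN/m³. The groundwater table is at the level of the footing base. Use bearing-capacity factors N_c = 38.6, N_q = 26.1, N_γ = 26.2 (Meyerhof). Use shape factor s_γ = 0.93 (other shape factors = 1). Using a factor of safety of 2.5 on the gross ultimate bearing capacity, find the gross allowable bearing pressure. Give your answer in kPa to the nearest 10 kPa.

q_all ≈ 540 kPa

q = γ·D_f = 15.8 × 2.32 = 36.656 kPa.
For the ½γBN_γ term take γ' = 17.5 − 9.81 = 7.69 kN/m³ (soil below base is submerged).
q·N_q = 36.656 × 26.1 = 956.72 kPa
0.5·γ·B·N_γ·s_γ = 0.5 × 7.69 × 4.1 × 26.2 × 0.93 = 384.12 kPa
q_ult = 956.72 + 384.12 = 1340.8 kPa.
q_all = 1340.8 / 2.5 = 536.34 kPa.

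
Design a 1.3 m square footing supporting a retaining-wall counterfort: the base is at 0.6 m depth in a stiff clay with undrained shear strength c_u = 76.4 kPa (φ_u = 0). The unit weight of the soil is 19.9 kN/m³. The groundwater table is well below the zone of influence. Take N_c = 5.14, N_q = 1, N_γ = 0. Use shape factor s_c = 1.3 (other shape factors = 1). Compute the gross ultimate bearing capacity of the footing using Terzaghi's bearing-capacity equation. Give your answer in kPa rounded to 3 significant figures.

Overburden at base level: q = 19.9 × 0.6 = 11.94 kPa.
Cohesion term c·N_c·s_c = 76.4 × 5.14 × 1.3 = 510.5 kPa; surcharge term q·N_q = 11.94 × 1 = 11.94 kPa.
q_ult = 510.5 + 11.94 = 522.44 kPa.

q_ult ≈ 522 kPa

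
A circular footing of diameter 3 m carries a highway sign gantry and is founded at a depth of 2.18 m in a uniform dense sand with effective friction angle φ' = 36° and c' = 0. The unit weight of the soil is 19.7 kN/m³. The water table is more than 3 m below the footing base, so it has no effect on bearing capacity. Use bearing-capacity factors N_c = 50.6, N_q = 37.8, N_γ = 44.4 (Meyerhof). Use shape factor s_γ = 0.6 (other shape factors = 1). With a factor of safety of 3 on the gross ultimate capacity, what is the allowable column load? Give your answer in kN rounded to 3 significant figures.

Overburden at base level: q = 19.7 × 2.18 = 42.946 kPa.
Surcharge term q·N_q = 42.946 × 37.8 = 1623.4 kPa; self-weight term 0.5·γ·B·N_γ·s_γ = 0.5 × 19.7 × 3 × 44.4 × 0.6 = 787.21 kPa.
q_ult = 1623.4 + 787.21 = 2410.6 kPa.
Gross allowable pressure q_all = 2410.6 / 3 = 803.52 kPa.
Footing area = 7.0686 m², so allowable column load = 803.52 × 7.0686 = 5679.8 kN.

P_all ≈ 5680 kN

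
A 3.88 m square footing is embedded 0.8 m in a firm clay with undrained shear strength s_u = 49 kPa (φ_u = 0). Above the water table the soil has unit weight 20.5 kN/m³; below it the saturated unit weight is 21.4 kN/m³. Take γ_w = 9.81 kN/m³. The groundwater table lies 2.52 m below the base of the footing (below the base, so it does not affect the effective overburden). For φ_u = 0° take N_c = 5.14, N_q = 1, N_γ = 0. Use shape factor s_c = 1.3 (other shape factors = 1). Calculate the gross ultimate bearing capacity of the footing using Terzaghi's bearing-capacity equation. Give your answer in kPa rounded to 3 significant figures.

q_ult ≈ 344 kPa

Effective surcharge at the founding depth q = γ·D_f = 20.5 × 0.8 = 16.4 kPa.
q_ult = c·N_c·s_c + q·N_q
     = 49 × 5.14 × 1.3 + 16.4 × 1
     = 327.42 + 16.4 = 343.82 kPa.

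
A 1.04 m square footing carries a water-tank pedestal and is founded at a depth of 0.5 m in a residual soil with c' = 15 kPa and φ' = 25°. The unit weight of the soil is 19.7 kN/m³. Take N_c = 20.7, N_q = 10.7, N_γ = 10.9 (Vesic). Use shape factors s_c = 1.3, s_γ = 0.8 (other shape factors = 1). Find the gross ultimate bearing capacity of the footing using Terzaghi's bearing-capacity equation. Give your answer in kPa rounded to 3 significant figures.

q_ult ≈ 598 kPa

Overburden at base level: q = 19.7 × 0.5 = 9.85 kPa.
Cohesion term c·N_c·s_c = 15 × 20.7 × 1.3 = 403.65 kPa; surcharge term q·N_q = 9.85 × 10.7 = 105.39 kPa; self-weight term 0.5·γ·B·N_γ·s_γ = 0.5 × 19.7 × 1.04 × 10.9 × 0.8 = 89.328 kPa.
q_ult = 403.65 + 105.39 + 89.328 = 598.37 kPa.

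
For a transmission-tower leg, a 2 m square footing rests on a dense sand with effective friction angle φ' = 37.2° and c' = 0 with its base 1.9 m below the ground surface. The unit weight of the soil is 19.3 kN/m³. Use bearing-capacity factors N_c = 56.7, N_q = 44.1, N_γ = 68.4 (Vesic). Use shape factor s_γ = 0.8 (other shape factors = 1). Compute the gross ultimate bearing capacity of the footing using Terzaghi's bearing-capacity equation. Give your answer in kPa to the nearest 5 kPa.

Effective surcharge at the founding depth q = γ·D_f = 19.3 × 1.9 = 36.67 kPa.
q_ult = q·N_q + 0.5·γ·B·N_γ·s_γ
     = 36.67 × 44.1 + 0.5 × 19.3 × 2 × 68.4 × 0.8
     = 1617.1 + 1056.1 = 2673.2 kPa.

q_ult ≈ 2675 kPa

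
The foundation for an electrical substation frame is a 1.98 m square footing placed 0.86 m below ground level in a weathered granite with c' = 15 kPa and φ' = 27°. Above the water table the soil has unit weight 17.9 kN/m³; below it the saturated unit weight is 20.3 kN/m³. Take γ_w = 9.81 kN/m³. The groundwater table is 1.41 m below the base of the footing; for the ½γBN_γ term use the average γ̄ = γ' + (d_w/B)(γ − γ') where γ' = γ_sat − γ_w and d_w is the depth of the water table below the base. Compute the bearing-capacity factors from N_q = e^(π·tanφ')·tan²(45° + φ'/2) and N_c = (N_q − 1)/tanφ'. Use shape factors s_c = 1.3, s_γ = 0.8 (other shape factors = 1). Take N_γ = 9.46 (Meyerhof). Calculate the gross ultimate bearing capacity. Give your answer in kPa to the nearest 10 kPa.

q_ult ≈ 790 kPa

tan27° = 0.5095, so N_q = e^(π×0.5095)·tan²(58.5°) = 4.957 × 2.663 = 13.2.
N_c = (13.2 − 1)/tan27° = 23.94.
q = γ·D_f = 17.9 × 0.86 = 15.394 kPa.
γ' = 10.49 kN/m³; averaging over the depth B below the base, γ̄ = γ' + (d_w/B)(γ − γ') = 15.767 kN/m³.
c·N_c·s_c = 15 × 23.942 × 1.3 = 466.87 kPa
q·N_q = 15.394 × 13.199 = 203.19 kPa
0.5·γ·B·N_γ·s_γ = 0.5 × 15.767 × 1.98 × 9.46 × 0.8 = 118.13 kPa
q_ult = 466.87 + 203.19 + 118.13 = 788.19 kPa.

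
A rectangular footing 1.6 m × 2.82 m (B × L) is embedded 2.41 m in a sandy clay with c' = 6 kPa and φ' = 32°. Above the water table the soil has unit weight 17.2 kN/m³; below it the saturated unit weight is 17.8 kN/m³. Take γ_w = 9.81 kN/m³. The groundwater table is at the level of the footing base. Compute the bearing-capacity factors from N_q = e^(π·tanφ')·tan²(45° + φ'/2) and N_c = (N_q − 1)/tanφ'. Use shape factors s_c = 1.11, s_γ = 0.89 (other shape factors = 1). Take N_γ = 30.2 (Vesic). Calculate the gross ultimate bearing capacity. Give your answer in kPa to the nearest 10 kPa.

tan32° = 0.6249, so N_q = e^(π×0.6249)·tan²(61°) = 7.121 × 3.255 = 23.18.
N_c = (23.18 − 1)/tan32° = 35.49.
Overburden at base level: q = 17.2 × 2.41 = 41.452 kPa.
Below the base the soil is submerged, so the ½γBN_γ term uses γ' = 17.8 − 9.81 = 7.99 kN/m³.
Cohesion term c·N_c·s_c = 6 × 35.49 × 1.11 = 236.37 kPa; surcharge term q·N_q = 41.452 × 23.177 = 960.72 kPa; self-weight term 0.5·γ·B·N_γ·s_γ = 0.5 × 7.99 × 1.6 × 30.2 × 0.89 = 171.8 kPa.
q_ult = 236.37 + 960.72 + 171.8 = 1368.9 kPa.

q_ult ≈ 1370 kPa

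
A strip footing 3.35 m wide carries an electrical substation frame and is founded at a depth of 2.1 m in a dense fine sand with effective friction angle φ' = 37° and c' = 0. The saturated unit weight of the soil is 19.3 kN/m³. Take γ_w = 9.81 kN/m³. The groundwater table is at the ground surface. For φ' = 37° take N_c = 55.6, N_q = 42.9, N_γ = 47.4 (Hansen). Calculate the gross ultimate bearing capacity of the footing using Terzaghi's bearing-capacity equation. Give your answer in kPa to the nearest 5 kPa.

q_ult ≈ 1610 kPa

Water table at ground surface, so effective unit weight γ' = 19.3 − 9.81 = 9.49 kN/m³ is used throughout; overburden q = 9.49 × 2.1 = 19.929 kPa; the same γ' applies in the ½γBN_γ term.
Surcharge term q·N_q = 19.929 × 42.9 = 854.95 kPa; self-weight term 0.5·γ·B·N_γ = 0.5 × 9.49 × 3.35 × 47.4 = 753.46 kPa.
q_ult = 854.95 + 753.46 = 1608.4 kPa.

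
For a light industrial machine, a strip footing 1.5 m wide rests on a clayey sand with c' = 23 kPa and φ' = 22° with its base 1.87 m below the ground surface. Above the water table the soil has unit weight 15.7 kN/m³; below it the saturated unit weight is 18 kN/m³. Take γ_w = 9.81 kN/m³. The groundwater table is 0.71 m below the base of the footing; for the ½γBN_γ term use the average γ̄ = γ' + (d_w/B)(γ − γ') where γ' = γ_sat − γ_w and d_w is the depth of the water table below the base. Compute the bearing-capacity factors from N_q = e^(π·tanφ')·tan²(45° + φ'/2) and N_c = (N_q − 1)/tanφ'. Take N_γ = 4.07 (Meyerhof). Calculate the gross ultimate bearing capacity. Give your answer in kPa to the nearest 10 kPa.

q_ult ≈ 650 kPa

tan22° = 0.404, so N_q = e^(π×0.404)·tan²(56°) = 3.558 × 2.198 = 7.82.
N_c = (7.82 − 1)/tan22° = 16.88.
q = γ·D_f = 15.7 × 1.87 = 29.359 kPa.
γ' = 8.19 kN/m³; averaging over the depth B below the base, γ̄ = γ' + (d_w/B)(γ − γ') = 11.745 kN/m³.
c·N_c = 23 × 16.883 = 388.31 kPa
q·N_q = 29.359 × 7.8211 = 229.62 kPa
0.5·γ·B·N_γ = 0.5 × 11.745 × 1.5 × 4.07 = 35.851 kPa
q_ult = 388.31 + 229.62 + 35.851 = 653.78 kPa.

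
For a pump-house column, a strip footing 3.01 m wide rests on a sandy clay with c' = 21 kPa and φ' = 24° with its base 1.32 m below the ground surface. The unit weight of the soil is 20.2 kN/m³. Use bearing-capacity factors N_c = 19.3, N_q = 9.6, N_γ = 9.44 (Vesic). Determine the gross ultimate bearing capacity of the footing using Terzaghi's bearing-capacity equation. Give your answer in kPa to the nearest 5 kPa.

q_ult ≈ 950 kPa

Overburden at base level: q = 20.2 × 1.32 = 26.664 kPa.
Cohesion term c·N_c = 21 × 19.3 = 405.3 kPa; surcharge term q·N_q = 26.664 × 9.6 = 255.97 kPa; self-weight term 0.5·γ·B·N_γ = 0.5 × 20.2 × 3.01 × 9.44 = 286.99 kPa.
q_ult = 405.3 + 255.97 + 286.99 = 948.26 kPa.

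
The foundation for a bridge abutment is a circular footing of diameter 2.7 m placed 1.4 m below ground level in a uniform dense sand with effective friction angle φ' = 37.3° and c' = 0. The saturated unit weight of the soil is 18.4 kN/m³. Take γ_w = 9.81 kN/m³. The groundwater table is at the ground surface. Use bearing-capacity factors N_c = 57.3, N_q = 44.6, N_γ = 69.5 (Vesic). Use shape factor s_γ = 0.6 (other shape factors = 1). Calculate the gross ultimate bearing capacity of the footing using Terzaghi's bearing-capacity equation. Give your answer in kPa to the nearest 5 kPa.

γ' = 18.4 − 9.81 = 8.59 kN/m³ (submerged throughout). q = 8.59 × 1.4 = 12.026 kPa; the same γ' applies in the ½γBN_γ term.
q·N_q = 12.026 × 44.6 = 536.36 kPa
0.5·γ·B·N_γ·s_γ = 0.5 × 8.59 × 2.7 × 69.5 × 0.6 = 483.57 kPa
q_ult = 536.36 + 483.57 = 1019.9 kPa.

q_ult ≈ 1020 kPa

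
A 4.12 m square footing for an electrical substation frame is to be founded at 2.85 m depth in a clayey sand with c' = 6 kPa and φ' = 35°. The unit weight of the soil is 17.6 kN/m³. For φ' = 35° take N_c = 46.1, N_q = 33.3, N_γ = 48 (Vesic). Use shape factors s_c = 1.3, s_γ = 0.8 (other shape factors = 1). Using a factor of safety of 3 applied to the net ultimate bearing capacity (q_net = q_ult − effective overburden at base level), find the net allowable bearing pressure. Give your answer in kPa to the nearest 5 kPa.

q = γ·D_f = 17.6 × 2.85 = 50.16 kPa.
c·N_c·s_c = 6 × 46.1 × 1.3 = 359.58 kPa
q·N_q = 50.16 × 33.3 = 1670.3 kPa
0.5·γ·B·N_γ·s_γ = 0.5 × 17.6 × 4.12 × 48 × 0.8 = 1392.2 kPa
q_ult = 359.58 + 1670.3 + 1392.2 = 3422.1 kPa.
Net ultimate: q_net = 3422.1 − 50.16 = 3372 kPa.
q_all(net) = 3372 / 3 = 1124 kPa.

q_all(net) ≈ 1125 kPa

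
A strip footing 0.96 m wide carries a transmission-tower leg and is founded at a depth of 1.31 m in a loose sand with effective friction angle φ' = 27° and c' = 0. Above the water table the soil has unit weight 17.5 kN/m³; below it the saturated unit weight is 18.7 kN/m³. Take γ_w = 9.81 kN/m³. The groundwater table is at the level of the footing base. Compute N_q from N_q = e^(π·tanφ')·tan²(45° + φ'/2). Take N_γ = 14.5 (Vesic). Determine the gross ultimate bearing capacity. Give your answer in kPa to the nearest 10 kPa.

q_ult ≈ 360 kPa

tan27° = 0.5095, so N_q = e^(π×0.5095)·tan²(58.5°) = 4.957 × 2.663 = 13.2.
q = γ·D_f = 17.5 × 1.31 = 22.925 kPa.
For the ½γBN_γ term take γ' = 18.7 − 9.81 = 8.89 kN/m³ (soil below base is submerged).
q·N_q = 22.925 × 13.199 = 302.59 kPa
0.5·γ·B·N_γ = 0.5 × 8.89 × 0.96 × 14.5 = 61.874 kPa
q_ult = 302.59 + 61.874 = 364.46 kPa.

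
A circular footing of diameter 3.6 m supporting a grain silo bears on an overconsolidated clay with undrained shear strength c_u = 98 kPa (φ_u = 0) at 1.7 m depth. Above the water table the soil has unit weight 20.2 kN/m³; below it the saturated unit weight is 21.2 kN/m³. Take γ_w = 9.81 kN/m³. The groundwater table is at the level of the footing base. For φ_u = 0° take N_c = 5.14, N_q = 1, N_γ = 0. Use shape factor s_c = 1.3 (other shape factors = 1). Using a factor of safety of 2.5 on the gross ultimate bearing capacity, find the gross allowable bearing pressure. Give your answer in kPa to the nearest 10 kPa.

q_all ≈ 280 kPa

Overburden at base level: q = 20.2 × 1.7 = 34.34 kPa.
Cohesion term c·N_c·s_c = 98 × 5.14 × 1.3 = 654.84 kPa; surcharge term q·N_q = 34.34 × 1 = 34.34 kPa.
q_ult = 654.84 + 34.34 = 689.18 kPa.
q_all = 689.18 / 2.5 = 275.67 kPa.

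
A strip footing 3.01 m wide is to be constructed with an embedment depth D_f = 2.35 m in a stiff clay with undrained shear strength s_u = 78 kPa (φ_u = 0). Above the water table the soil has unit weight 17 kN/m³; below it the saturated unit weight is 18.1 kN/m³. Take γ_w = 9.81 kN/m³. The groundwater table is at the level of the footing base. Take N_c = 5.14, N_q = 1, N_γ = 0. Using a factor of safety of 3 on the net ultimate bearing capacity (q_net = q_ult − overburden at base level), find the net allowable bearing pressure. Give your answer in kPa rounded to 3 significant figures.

q_all(net) ≈ 134 kPa

Overburden at base level: q = 17 × 2.35 = 39.95 kPa.
Cohesion term c·N_c = 78 × 5.14 = 400.92 kPa; surcharge term q·N_q = 39.95 × 1 = 39.95 kPa.
q_ult = 400.92 + 39.95 = 440.87 kPa.
q_net = 440.87 − 39.95 = 400.92 kPa.
q_all(net) = 400.92 / 3 = 133.64 kPa.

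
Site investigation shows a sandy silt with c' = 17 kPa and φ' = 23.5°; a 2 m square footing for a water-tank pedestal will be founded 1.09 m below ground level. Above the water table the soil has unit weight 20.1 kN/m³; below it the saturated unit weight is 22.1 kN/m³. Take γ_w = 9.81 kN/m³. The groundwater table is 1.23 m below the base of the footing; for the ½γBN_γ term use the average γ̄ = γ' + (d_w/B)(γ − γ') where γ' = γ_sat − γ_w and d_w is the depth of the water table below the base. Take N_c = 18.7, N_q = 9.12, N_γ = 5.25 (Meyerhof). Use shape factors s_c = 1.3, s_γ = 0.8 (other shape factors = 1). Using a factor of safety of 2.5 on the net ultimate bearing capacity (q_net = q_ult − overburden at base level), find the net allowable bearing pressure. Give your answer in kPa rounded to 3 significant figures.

q = γ·D_f = 20.1 × 1.09 = 21.909 kPa.
γ' = 12.29 kN/m³; averaging over the depth B below the base, γ̄ = γ' + (d_w/B)(γ − γ') = 17.093 kN/m³.
c·N_c·s_c = 17 × 18.7 × 1.3 = 413.27 kPa
q·N_q = 21.909 × 9.12 = 199.81 kPa
0.5·γ·B·N_γ·s_γ = 0.5 × 17.093 × 2 × 5.25 × 0.8 = 71.791 kPa
q_ult = 413.27 + 199.81 + 71.791 = 684.87 kPa.
q_net = 684.87 − 21.909 = 662.96 kPa.
q_all(net) = 662.96 / 2.5 = 265.18 kPa.

q_all(net) ≈ 265 kPa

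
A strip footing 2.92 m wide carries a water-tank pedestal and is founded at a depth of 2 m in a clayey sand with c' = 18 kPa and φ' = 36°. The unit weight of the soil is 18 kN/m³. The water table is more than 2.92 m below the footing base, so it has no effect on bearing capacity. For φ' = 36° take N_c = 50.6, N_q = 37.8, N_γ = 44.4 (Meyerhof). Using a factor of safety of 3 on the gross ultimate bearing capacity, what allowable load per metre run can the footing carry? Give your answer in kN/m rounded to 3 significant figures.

≈ 3350 kN/m

Effective surcharge at the founding depth q = γ·D_f = 18 × 2 = 36 kPa.
q_ult = c·N_c + q·N_q + 0.5·γ·B·N_γ
     = 18 × 50.6 + 36 × 37.8 + 0.5 × 18 × 2.92 × 44.4
     = 910.8 + 1360.8 + 1166.8 = 3438.4 kPa.
Gross allowable pressure q_all = 3438.4 / 3 = 1146.1 kPa.
Allowable wall load = q_all × B = 1146.1 × 2.92 = 3346.7 kN per metre run.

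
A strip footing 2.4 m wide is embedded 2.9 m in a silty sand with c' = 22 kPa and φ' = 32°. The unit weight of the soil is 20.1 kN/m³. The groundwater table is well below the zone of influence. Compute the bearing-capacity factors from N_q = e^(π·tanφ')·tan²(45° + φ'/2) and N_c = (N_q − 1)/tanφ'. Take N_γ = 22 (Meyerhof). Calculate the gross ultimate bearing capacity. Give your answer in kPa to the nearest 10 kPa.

tan32° = 0.6249, so N_q = e^(π×0.6249)·tan²(61°) = 7.121 × 3.255 = 23.18.
N_c = (23.18 − 1)/tan32° = 35.49.
q = γ·D_f = 20.1 × 2.9 = 58.29 kPa.
c·N_c = 22 × 35.49 = 780.79 kPa
q·N_q = 58.29 × 23.177 = 1351 kPa
0.5·γ·B·N_γ = 0.5 × 20.1 × 2.4 × 22 = 530.64 kPa
q_ult = 780.79 + 1351 + 530.64 = 2662.4 kPa.

q_ult ≈ 2660 kPa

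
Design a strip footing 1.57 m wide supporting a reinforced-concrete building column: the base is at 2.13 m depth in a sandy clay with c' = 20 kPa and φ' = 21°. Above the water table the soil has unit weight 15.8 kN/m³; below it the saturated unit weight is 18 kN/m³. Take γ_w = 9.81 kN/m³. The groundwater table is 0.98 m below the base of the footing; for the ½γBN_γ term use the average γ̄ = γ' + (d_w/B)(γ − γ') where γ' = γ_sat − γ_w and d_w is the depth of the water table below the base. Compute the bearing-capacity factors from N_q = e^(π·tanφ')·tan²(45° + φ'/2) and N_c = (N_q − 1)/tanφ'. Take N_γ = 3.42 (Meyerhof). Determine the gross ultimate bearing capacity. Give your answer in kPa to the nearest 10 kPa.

q_ult ≈ 590 kPa

tan21° = 0.3839, so N_q = e^(π×0.3839)·tan²(55.5°) = 3.34 × 2.117 = 7.07.
N_c = (7.07 − 1)/tan21° = 15.81.
Effective surcharge at the founding depth q = γ·D_f = 15.8 × 2.13 = 33.654 kPa.
With d_w = 0.98 m < B, γ̄ = 8.19 + (0.98/1.57) × (15.8 − 8.19) = 12.94 kN/m³.
q_ult = c·N_c + q·N_q + 0.5·γ·B·N_γ
     = 20 × 15.815 + 33.654 × 7.0708 + 0.5 × 12.94 × 1.57 × 3.42
     = 316.3 + 237.96 + 34.741 = 589 kPa.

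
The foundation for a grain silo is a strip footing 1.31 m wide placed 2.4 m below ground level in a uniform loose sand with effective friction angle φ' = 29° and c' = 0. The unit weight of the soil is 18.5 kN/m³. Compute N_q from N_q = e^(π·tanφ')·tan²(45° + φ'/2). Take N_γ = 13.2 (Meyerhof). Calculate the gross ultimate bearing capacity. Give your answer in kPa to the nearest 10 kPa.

q_ult ≈ 890 kPa

tan29° = 0.5543, so N_q = e^(π×0.5543)·tan²(59.5°) = 5.705 × 2.882 = 16.44.
Effective surcharge at the founding depth q = γ·D_f = 18.5 × 2.4 = 44.4 kPa.
q_ult = q·N_q + 0.5·γ·B·N_γ
     = 44.4 × 16.443 + 0.5 × 18.5 × 1.31 × 13.2
     = 730.08 + 159.95 = 890.03 kPa.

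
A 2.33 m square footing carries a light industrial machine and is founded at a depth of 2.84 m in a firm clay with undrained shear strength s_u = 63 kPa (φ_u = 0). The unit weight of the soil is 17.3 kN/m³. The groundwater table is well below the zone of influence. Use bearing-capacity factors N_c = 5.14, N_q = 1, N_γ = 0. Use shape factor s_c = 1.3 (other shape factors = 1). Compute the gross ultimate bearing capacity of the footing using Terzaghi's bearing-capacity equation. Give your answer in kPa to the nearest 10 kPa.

Effective surcharge at the founding depth q = γ·D_f = 17.3 × 2.84 = 49.132 kPa.
q_ult = c·N_c·s_c + q·N_q
     = 63 × 5.14 × 1.3 + 49.132 × 1
     = 420.97 + 49.132 = 470.1 kPa.

q_ult ≈ 470 kPa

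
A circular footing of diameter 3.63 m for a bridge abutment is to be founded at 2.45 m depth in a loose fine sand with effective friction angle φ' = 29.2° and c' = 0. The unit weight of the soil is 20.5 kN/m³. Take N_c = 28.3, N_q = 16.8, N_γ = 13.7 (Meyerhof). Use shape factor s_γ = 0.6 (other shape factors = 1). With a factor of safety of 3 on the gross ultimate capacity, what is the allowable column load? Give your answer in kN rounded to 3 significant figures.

q = γ·D_f = 20.5 × 2.45 = 50.225 kPa.
q·N_q = 50.225 × 16.8 = 843.78 kPa
0.5·γ·B·N_γ·s_γ = 0.5 × 20.5 × 3.63 × 13.7 × 0.6 = 305.85 kPa
q_ult = 843.78 + 305.85 = 1149.6 kPa.
Gross allowable pressure q_all = 1149.6 / 3 = 383.21 kPa.
Footing area = 10.3491 m², so allowable column load = 383.21 × 10.3491 = 3965.9 kN.

P_all ≈ 3970 kN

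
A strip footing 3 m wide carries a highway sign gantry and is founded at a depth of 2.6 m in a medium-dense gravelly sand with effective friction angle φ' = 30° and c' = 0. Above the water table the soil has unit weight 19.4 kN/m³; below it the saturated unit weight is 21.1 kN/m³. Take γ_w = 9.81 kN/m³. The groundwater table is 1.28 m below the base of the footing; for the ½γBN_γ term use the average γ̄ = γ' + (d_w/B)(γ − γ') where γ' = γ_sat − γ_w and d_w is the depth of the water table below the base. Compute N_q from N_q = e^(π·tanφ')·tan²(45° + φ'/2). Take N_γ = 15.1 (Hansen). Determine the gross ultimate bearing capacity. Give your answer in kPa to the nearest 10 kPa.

tan30° = 0.5774, so N_q = e^(π×0.5774)·tan²(60°) = 6.134 × 3.0 = 18.4.
q = γ·D_f = 19.4 × 2.6 = 50.44 kPa.
γ' = 11.29 kN/m³; averaging over the depth B below the base, γ̄ = γ' + (d_w/B)(γ − γ') = 14.75 kN/m³.
q·N_q = 50.44 × 18.401 = 928.15 kPa
0.5·γ·B·N_γ = 0.5 × 14.75 × 3 × 15.1 = 334.09 kPa
q_ult = 928.15 + 334.09 = 1262.2 kPa.

q_ult ≈ 1260 kPa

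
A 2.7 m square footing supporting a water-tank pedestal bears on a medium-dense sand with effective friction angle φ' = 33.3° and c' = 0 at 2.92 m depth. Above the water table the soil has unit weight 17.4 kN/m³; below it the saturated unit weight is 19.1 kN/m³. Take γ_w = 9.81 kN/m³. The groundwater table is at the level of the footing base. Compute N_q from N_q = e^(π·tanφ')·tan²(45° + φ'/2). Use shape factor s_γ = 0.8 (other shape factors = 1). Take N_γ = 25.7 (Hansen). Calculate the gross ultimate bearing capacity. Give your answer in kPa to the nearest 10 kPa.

q_ult ≈ 1630 kPa

tan33.3° = 0.6569, so N_q = e^(π×0.6569)·tan²(61.65°) = 7.875 × 3.435 = 27.05.
Overburden at base level: q = 17.4 × 2.92 = 50.808 kPa.
Below the base the soil is submerged, so the ½γBN_γ term uses γ' = 19.1 − 9.81 = 9.29 kN/m³.
Surcharge term q·N_q = 50.808 × 27.048 = 1374.2 kPa; self-weight term 0.5·γ·B·N_γ·s_γ = 0.5 × 9.29 × 2.7 × 25.7 × 0.8 = 257.85 kPa.
q_ult = 1374.2 + 257.85 = 1632.1 kPa.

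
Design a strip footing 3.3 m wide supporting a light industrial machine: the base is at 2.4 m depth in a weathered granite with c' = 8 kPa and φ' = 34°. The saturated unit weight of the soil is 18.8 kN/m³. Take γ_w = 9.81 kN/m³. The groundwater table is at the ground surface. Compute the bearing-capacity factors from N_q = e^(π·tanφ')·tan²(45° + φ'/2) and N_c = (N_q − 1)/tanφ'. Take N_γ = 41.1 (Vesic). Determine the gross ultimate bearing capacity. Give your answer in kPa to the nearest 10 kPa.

tan34° = 0.6745, so N_q = e^(π×0.6745)·tan²(62°) = 8.323 × 3.537 = 29.44.
N_c = (29.44 − 1)/tan34° = 42.16.
With the water table at the surface the whole profile is submerged: γ' = 18.8 − 9.81 = 8.99 kN/m³, so q = γ'·D_f = 21.576 kPa; the same γ' applies in the ½γBN_γ term.
q_ult = c·N_c + q·N_q + 0.5·γ·B·N_γ
     = 8 × 42.164 + 21.576 × 29.44 + 0.5 × 8.99 × 3.3 × 41.1
     = 337.31 + 635.19 + 609.66 = 1582.2 kPa.

q_ult ≈ 1580 kPa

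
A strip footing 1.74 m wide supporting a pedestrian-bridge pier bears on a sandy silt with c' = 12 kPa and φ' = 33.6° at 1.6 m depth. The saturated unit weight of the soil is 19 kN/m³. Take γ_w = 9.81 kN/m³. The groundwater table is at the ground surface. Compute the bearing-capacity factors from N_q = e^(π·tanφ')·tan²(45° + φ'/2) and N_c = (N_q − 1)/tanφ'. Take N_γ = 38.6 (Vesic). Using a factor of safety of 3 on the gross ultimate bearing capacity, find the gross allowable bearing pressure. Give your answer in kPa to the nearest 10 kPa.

q_all ≈ 400 kPa

N_q = e^(π·tan33.6°)·tan²(61.8°) = 28.04; N_c = (N_q − 1)/tanφ' = 40.7.
γ' = 19 − 9.81 = 9.19 kN/m³ (submerged throughout). q = 9.19 × 1.6 = 14.704 kPa; the same γ' applies in the ½γBN_γ term.
c·N_c = 12 × 40.705 = 488.46 kPa
q·N_q = 14.704 × 28.044 = 412.36 kPa
0.5·γ·B·N_γ = 0.5 × 9.19 × 1.74 × 38.6 = 308.62 kPa
q_ult = 488.46 + 412.36 + 308.62 = 1209.4 kPa.
q_all = 1209.4 / 3 = 403.15 kPa.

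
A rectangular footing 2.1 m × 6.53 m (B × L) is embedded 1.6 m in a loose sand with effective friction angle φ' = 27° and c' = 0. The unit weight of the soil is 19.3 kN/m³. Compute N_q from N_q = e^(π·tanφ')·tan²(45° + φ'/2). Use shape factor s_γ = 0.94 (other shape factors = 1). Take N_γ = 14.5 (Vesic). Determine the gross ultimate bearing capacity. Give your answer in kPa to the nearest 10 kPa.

tan27° = 0.5095, so N_q = e^(π×0.5095)·tan²(58.5°) = 4.957 × 2.663 = 13.2.
Overburden at base level: q = 19.3 × 1.6 = 30.88 kPa.
Surcharge term q·N_q = 30.88 × 13.199 = 407.59 kPa; self-weight term 0.5·γ·B·N_γ·s_γ = 0.5 × 19.3 × 2.1 × 14.5 × 0.94 = 276.21 kPa.
q_ult = 407.59 + 276.21 = 683.8 kPa.

q_ult ≈ 680 kPa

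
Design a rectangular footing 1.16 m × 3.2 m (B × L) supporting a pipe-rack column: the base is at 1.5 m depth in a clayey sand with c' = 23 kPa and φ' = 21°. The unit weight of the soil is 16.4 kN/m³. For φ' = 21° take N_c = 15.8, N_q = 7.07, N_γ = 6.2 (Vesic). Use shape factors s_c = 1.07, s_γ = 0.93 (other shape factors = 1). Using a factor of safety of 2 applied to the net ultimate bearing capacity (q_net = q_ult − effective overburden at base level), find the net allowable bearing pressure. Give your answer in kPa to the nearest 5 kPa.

q_all(net) ≈ 295 kPa

q = γ·D_f = 16.4 × 1.5 = 24.6 kPa.
c·N_c·s_c = 23 × 15.8 × 1.07 = 388.84 kPa
q·N_q = 24.6 × 7.07 = 173.92 kPa
0.5·γ·B·N_γ·s_γ = 0.5 × 16.4 × 1.16 × 6.2 × 0.93 = 54.846 kPa
q_ult = 388.84 + 173.92 + 54.846 = 617.61 kPa.
Net ultimate: q_net = 617.61 − 24.6 = 593.01 kPa.
q_all(net) = 593.01 / 2 = 296.5 kPa.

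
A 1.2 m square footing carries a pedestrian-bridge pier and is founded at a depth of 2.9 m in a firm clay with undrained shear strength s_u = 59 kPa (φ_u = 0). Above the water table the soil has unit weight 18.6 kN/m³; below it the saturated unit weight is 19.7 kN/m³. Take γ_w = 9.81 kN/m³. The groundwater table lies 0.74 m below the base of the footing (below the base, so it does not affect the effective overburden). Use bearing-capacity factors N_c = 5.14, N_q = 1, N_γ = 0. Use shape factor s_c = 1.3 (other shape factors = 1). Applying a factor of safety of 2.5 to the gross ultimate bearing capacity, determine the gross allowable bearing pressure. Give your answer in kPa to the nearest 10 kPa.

q_all ≈ 180 kPa

Effective surcharge at the founding depth q = γ·D_f = 18.6 × 2.9 = 53.94 kPa.
q_ult = c·N_c·s_c + q·N_q
     = 59 × 5.14 × 1.3 + 53.94 × 1
     = 394.24 + 53.94 = 448.18 kPa.
q_all = q_ult / FS = 448.18 / 2.5 = 179.27 kPa.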